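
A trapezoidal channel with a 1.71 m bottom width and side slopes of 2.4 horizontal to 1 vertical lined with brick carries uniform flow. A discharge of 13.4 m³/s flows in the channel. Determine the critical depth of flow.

y_c = 1.14 m

At critical depth, Q² T / (g A³) = 1, i.e. A³/T = Q²/g = 13.4²/9.81 = 18.3.
Trying y = 1.31 m: A³/T = 32.15 — too large.
Trying y = 0.975 m: A³/T = 9.636 — too small.
Trying y = 1.14 m: A³/T = 18.13 — close enough.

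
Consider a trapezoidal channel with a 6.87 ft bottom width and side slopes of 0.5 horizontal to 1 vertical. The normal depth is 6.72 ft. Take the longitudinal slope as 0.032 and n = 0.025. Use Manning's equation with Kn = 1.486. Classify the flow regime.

supercritical

With bottom width b = 6.87 ft and side slope z = 0.5: A = (b + zy)y = (6.87 + 0.5×6.72)×6.72 = 68.75 ft²; P = b + 2y√(1+z²) = 6.87 + 2×6.72×1.118 = 21.9 ft.
Hydraulic radius R = A/P = 68.75/21.9 = 3.14 ft.
V = (1.486/n) R^(2/3) √S = (1.486/0.025) × 3.14^(2/3) × √0.032 = 22.8 ft/s. Hydraulic depth D_h = A/T = 68.75/13.59 = 5.059 ft.
Froude number Fr = V/√(g·D_h) = 22.8/√(32.2×5.059) = 1.79, which is greater than 1, so the flow is supercritical.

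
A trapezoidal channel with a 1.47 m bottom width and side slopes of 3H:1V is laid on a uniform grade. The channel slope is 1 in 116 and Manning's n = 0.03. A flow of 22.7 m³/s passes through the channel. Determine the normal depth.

y_n = 1.46 m

Manning's equation rearranged: A R^(2/3) = nQ / (1·√S) = 0.03 × 22.7 / (√0.008621) = 7.335.
At y = 1.8 m: A R^(2/3) = 12.05 — high.
At y = 1.25 m: A R^(2/3) = 5.124 — low.
At y = 1.46 m: A R^(2/3) = 7.348 — ≈ 7.335.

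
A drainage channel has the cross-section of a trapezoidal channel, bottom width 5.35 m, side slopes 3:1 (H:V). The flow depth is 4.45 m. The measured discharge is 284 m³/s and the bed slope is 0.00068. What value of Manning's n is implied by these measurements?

n = 0.014

With bottom width b = 5.35 m and side slope z = 3: A = (b + zy)y = (5.35 + 3×4.45)×4.45 = 83.22 m²; P = b + 2y√(1+z²) = 5.35 + 2×4.45×3.162 = 33.49 m.
Hydraulic radius R = A/P = 83.22/33.49 = 2.484 m.
Rearranging Manning's equation: n = (1/Q) A R^(2/3) S^(1/2) = (1/284) × 83.22 × 2.484^(2/3) × √0.00068 = 0.014.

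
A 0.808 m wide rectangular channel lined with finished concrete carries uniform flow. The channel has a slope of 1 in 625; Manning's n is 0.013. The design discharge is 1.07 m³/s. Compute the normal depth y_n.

y_n = 0.989 m

Manning's equation rearranged: A R^(2/3) = nQ / (1·√S) = 0.013 × 1.07 / (√0.0016) = 0.3478.
Try y = 1.13 m: A R^(2/3) = 0.407 — too large.
Try y = 0.989 m: A R^(2/3) = 0.3476 — ≈ 0.3478.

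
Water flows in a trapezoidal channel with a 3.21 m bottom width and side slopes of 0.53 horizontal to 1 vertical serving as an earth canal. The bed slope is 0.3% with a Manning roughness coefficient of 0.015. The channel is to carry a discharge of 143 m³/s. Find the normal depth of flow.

y_n = 4.55 m

Manning's equation rearranged: A R^(2/3) = nQ / (1·√S) = 0.015 × 143 / (√0.003) = 39.16.
Try y = 3.57 m: A R^(2/3) = 25.05 — low.
Try y = 4.55 m: A R^(2/3) = 39.15 — matches.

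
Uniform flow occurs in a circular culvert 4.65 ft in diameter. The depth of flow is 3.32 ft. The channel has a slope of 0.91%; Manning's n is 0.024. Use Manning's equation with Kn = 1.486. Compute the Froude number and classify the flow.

For a circular section of diameter D = 4.65 ft at depth y = 3.32 ft, the central angle is θ = 2 arccos(1 − 2y/D) = 4.026 rad. Then A = (D²/8)(θ − sin θ) = 12.97 ft² and P = Dθ/2 = 9.361 ft.
Hydraulic radius R = A/P = 12.97/9.361 = 1.386 ft.
V = (1.486/n) R^(2/3) √S = (1.486/0.024) × 1.386^(2/3) × √0.0091 = 7.342 ft/s. Hydraulic depth D_h = A/T = 12.97/4.203 = 3.087 ft.
Froude number Fr = V/√(g·D_h) = 7.342/√(32.2×3.087) = 0.736, which is less than 1, so the flow is subcritical.

subcritical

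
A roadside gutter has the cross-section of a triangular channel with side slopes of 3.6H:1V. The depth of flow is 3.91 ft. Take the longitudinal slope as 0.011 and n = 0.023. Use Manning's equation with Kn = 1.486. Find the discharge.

Q = 569 ft³/s

For a triangular section with side slope z = 3.6: A = zy² = 3.6×3.91² = 55.04 ft²; P = 2y√(1+z²) = 2×3.91×3.736 = 29.22 ft.
Hydraulic radius R = A/P = 55.04/29.22 = 1.884 ft.
Manning's equation: Q = (1.486/n) A R^(2/3) S^(1/2) = (1.486/0.023) × 55.04 × 1.884^(2/3) × 0.011^(1/2) = 569 ft³/s.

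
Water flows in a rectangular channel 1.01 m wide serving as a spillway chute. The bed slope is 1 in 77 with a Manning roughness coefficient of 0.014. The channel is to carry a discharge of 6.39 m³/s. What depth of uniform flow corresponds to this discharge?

Manning's equation rearranged: A R^(2/3) = nQ / (1·√S) = 0.014 × 6.39 / (√0.01299) = 0.785.
At y = 1.05 m: A R^(2/3) = 0.5176 — too small.
At y = 1.82 m: A R^(2/3) = 0.9901 — too large.
At y = 1.49 m: A R^(2/3) = 0.7856 — ≈ 0.785.

y_n = 1.49 m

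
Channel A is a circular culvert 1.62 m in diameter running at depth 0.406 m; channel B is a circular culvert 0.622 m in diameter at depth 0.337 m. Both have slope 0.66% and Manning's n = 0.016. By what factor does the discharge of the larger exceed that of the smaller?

Channel A: For a circular section of diameter D = 1.62 m at depth y = 0.406 m, the central angle is θ = 2 arccos(1 − 2y/D) = 2.097 rad. Then A = (D²/8)(θ − sin θ) = 0.4044 m² and P = Dθ/2 = 1.699 m. Hydraulic radius R = A/P = 0.4044/1.699 = 0.238 m. Q_A = (1/0.016)·0.4044·0.238^(2/3)·√0.0066 = 0.7886 m³/s.
Channel B: For a circular section of diameter D = 0.622 m at depth y = 0.337 m, the central angle is θ = 2 arccos(1 − 2y/D) = 3.309 rad. Then A = (D²/8)(θ − sin θ) = 0.1681 m² and P = Dθ/2 = 1.029 m. Hydraulic radius R = A/P = 0.1681/1.029 = 0.1633 m. Q_B = (1/0.016)·0.1681·0.1633^(2/3)·√0.0066 = 0.255 m³/s.
The larger discharge is 0.7886 m³/s and the smaller is 0.255 m³/s; the ratio is 3.09.

3.09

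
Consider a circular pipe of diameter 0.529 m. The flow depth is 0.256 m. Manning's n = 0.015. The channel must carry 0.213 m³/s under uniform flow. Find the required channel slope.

S = 0.014

For a circular section of diameter D = 0.529 m at depth y = 0.256 m, the central angle is θ = 2 arccos(1 − 2y/D) = 3.077 rad. Then A = (D²/8)(θ − sin θ) = 0.1054 m² and P = Dθ/2 = 0.8139 m.
Hydraulic radius R = A/P = 0.1054/0.8139 = 0.1295 m.
From Manning's equation, S = [nQ / (1 A R^(2/3))]² = [0.015 × 0.213 / (1 × 0.1054 × 0.1295^(2/3))]² = 0.014.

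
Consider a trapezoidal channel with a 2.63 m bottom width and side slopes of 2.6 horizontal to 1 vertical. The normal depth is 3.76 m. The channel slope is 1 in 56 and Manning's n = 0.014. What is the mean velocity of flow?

With bottom width b = 2.63 m and side slope z = 2.6: A = (b + zy)y = (2.63 + 2.6×3.76)×3.76 = 46.65 m²; P = b + 2y√(1+z²) = 2.63 + 2×3.76×2.786 = 23.58 m.
Hydraulic radius R = A/P = 46.65/23.58 = 1.978 m.
From Manning's equation, V = (1/n) R^(2/3) S^(1/2) = (1/0.014) × 1.978^(2/3) × 0.01786^(1/2) = 15 m/s.

V = 15 m/s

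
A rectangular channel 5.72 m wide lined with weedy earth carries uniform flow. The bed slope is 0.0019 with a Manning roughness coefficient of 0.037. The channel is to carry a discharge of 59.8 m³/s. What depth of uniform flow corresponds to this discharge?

Manning's equation rearranged: A R^(2/3) = nQ / (1·√S) = 0.037 × 59.8 / (√0.0019) = 50.76.
Try y = 4.93 m: A R^(2/3) = 41.88 — short.
Try y = 6.36 m: A R^(2/3) = 57.22 — over.
Try y = 5.76 m: A R^(2/3) = 50.74 — matches.

y_n = 5.76 m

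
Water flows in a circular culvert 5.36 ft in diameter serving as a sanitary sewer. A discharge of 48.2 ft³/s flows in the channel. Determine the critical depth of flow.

y_c = 1.9 ft

At critical depth, Q² T / (g A³) = 1, i.e. A³/T = Q²/g = 48.2²/32.2 = 72.15.
At y = 2.34 ft: A³/T = 159.5 — too large.
At y = 1.68 ft: A³/T = 44.51 — too small.
At y = 1.9 ft: A³/T = 71.61 — close enough.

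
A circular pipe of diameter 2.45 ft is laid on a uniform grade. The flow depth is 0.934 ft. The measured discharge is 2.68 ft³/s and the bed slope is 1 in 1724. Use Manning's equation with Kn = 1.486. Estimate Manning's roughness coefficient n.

n = 0.014

For a circular section of diameter D = 2.45 ft at depth y = 0.934 ft, the central angle is θ = 2 arccos(1 − 2y/D) = 2.662 rad. Then A = (D²/8)(θ − sin θ) = 1.651 ft² and P = Dθ/2 = 3.261 ft.
Hydraulic radius R = A/P = 1.651/3.261 = 0.5063 ft.
Rearranging Manning's equation: n = (1.486/Q) A R^(2/3) S^(1/2) = (1.486/2.68) × 1.651 × 0.5063^(2/3) × √0.00058 = 0.014.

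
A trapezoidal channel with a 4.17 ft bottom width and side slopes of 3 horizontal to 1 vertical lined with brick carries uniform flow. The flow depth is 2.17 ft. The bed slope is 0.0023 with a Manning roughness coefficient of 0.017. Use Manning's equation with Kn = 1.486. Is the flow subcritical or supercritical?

With bottom width b = 4.17 ft and side slope z = 3: A = (b + zy)y = (4.17 + 3×2.17)×2.17 = 23.18 ft²; P = b + 2y√(1+z²) = 4.17 + 2×2.17×3.162 = 17.89 ft.
Hydraulic radius R = A/P = 23.18/17.89 = 1.295 ft.
V = (1.486/n) R^(2/3) √S = (1.486/0.017) × 1.295^(2/3) × √0.0023 = 4.981 ft/s. Hydraulic depth D_h = A/T = 23.18/17.19 = 1.348 ft.
Froude number Fr = V/√(g·D_h) = 4.981/√(32.2×1.348) = 0.756, which is less than 1, so the flow is subcritical.

subcritical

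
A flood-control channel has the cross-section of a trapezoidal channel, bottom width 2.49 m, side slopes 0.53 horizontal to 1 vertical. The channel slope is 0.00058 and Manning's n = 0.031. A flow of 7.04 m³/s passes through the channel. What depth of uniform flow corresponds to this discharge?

y_n = 2.29 m

Manning's equation rearranged: A R^(2/3) = nQ / (1·√S) = 0.031 × 7.04 / (√0.00058) = 9.062.
Trying y = 2.57 m: A R^(2/3) = 11.13 — over.
Trying y = 2.29 m: A R^(2/3) = 9.067 — close enough.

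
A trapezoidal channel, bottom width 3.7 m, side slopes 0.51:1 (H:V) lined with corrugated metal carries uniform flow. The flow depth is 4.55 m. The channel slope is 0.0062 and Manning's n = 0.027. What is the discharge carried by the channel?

Q = 125 m³/s

With bottom width b = 3.7 m and side slope z = 0.51: A = (b + zy)y = (3.7 + 0.51×4.55)×4.55 = 27.39 m²; P = b + 2y√(1+z²) = 3.7 + 2×4.55×1.123 = 13.92 m.
Hydraulic radius R = A/P = 27.39/13.92 = 1.969 m.
Manning's equation: Q = (1/n) A R^(2/3) S^(1/2) = (1/0.027) × 27.39 × 1.969^(2/3) × 0.0062^(1/2) = 125 m³/s.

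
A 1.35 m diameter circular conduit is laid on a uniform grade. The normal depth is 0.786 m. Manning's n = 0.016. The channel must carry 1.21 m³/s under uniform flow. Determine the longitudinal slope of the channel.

S = 0.00189

For a circular section of diameter D = 1.35 m at depth y = 0.786 m, the central angle is θ = 2 arccos(1 − 2y/D) = 3.472 rad. Then A = (D²/8)(θ − sin θ) = 0.8649 m² and P = Dθ/2 = 2.344 m.
Hydraulic radius R = A/P = 0.8649/2.344 = 0.369 m.
From Manning's equation, S = [nQ / (1 A R^(2/3))]² = [0.016 × 1.21 / (1 × 0.8649 × 0.369^(2/3))]² = 0.00189.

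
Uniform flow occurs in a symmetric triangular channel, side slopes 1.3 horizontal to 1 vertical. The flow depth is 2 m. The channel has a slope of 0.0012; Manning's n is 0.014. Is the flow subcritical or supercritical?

For a triangular section with side slope z = 1.3: A = zy² = 1.3×2² = 5.2 m²; P = 2y√(1+z²) = 2×2×1.64 = 6.56 m.
Hydraulic radius R = A/P = 5.2/6.56 = 0.7926 m.
V = (1/n) R^(2/3) √S = (1/0.014) × 0.7926^(2/3) × √0.0012 = 2.119 m/s. Hydraulic depth D_h = A/T = 5.2/5.2 = 1 m.
Froude number Fr = V/√(g·D_h) = 2.119/√(9.81×1) = 0.677, which is less than 1, so the flow is subcritical.

subcritical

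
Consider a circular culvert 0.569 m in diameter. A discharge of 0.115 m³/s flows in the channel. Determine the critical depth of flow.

At critical depth, Q² T / (g A³) = 1, i.e. A³/T = Q²/g = 0.115²/9.81 = 0.001348.
Trying y = 0.178 m: A³/T = 0.0005956 — short.
Trying y = 0.22 m: A³/T = 0.001349 — close enough.

y_c = 0.22 m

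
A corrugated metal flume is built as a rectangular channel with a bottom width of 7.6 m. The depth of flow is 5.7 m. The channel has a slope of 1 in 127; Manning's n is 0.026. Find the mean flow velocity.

V = 5.91 m/s

Flow area A = b·y = 7.6 × 5.7 = 43.32 m². Wetted perimeter P = b + 2y = 7.6 + 2×5.7 = 19 m.
Hydraulic radius R = A/P = 43.32/19 = 2.28 m.
From Manning's equation, V = (1/n) R^(2/3) S^(1/2) = (1/0.026) × 2.28^(2/3) × 0.007874^(1/2) = 5.91 m/s.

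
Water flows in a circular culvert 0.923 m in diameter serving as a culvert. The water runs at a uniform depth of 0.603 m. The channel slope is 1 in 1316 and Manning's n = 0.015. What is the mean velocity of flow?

V = 0.761 m/s

For a circular section of diameter D = 0.923 m at depth y = 0.603 m, the central angle is θ = 2 arccos(1 − 2y/D) = 3.765 rad. Then A = (D²/8)(θ − sin θ) = 0.4631 m² and P = Dθ/2 = 1.737 m.
Hydraulic radius R = A/P = 0.4631/1.737 = 0.2665 m.
From Manning's equation, V = (1/n) R^(2/3) S^(1/2) = (1/0.015) × 0.2665^(2/3) × 0.0007599^(1/2) = 0.761 m/s.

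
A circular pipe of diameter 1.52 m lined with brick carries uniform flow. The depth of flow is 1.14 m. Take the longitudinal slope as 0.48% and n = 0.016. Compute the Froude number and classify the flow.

For a circular section of diameter D = 1.52 m at depth y = 1.14 m, the central angle is θ = 2 arccos(1 − 2y/D) = 4.189 rad. Then A = (D²/8)(θ − sin θ) = 1.46 m² and P = Dθ/2 = 3.183 m.
Hydraulic radius R = A/P = 1.46/3.183 = 0.4586 m.
V = (1/n) R^(2/3) √S = (1/0.016) × 0.4586^(2/3) × √0.0048 = 2.575 m/s. Hydraulic depth D_h = A/T = 1.46/1.316 = 1.109 m.
Froude number Fr = V/√(g·D_h) = 2.575/√(9.81×1.109) = 0.781, which is less than 1, so the flow is subcritical.

subcritical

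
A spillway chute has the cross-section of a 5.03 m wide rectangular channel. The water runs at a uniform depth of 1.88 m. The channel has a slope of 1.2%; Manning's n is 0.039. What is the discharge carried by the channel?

Flow area A = b·y = 5.03 × 1.88 = 9.456 m². Wetted perimeter P = b + 2y = 5.03 + 2×1.88 = 8.79 m.
Hydraulic radius R = A/P = 9.456/8.79 = 1.076 m.
Manning's equation: Q = (1/n) A R^(2/3) S^(1/2) = (1/0.039) × 9.456 × 1.076^(2/3) × 0.012^(1/2) = 27.9 m³/s.

Q = 27.9 m³/s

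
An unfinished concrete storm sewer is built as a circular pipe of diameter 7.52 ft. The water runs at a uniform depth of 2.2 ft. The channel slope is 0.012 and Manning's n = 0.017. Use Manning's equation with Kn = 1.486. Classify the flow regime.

For a circular section of diameter D = 7.52 ft at depth y = 2.2 ft, the central angle is θ = 2 arccos(1 − 2y/D) = 2.286 rad. Then A = (D²/8)(θ − sin θ) = 10.82 ft² and P = Dθ/2 = 8.595 ft.
Hydraulic radius R = A/P = 10.82/8.595 = 1.259 ft.
V = (1.486/n) R^(2/3) √S = (1.486/0.017) × 1.259^(2/3) × √0.012 = 11.17 ft/s. Hydraulic depth D_h = A/T = 10.82/6.842 = 1.582 ft.
Froude number Fr = V/√(g·D_h) = 11.17/√(32.2×1.582) = 1.56, which is greater than 1, so the flow is supercritical.

supercritical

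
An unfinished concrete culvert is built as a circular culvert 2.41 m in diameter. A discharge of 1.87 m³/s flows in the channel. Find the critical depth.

At critical depth, Q² T / (g A³) = 1, i.e. A³/T = Q²/g = 1.87²/9.81 = 0.3565.
Try y = 0.711 m: A³/T = 0.6469 — high.
Try y = 0.523 m: A³/T = 0.1956 — low.
Try y = 0.61 m: A³/T = 0.3566 — matches.

y_c = 0.61 m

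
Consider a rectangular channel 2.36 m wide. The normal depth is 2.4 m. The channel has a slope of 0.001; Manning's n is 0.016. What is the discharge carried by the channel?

Flow area A = b·y = 2.36 × 2.4 = 5.664 m². Wetted perimeter P = b + 2y = 2.36 + 2×2.4 = 7.16 m.
Hydraulic radius R = A/P = 5.664/7.16 = 0.7911 m.
Manning's equation: Q = (1/n) A R^(2/3) S^(1/2) = (1/0.016) × 5.664 × 0.7911^(2/3) × 0.001^(1/2) = 9.58 m³/s.

Q = 9.58 m³/s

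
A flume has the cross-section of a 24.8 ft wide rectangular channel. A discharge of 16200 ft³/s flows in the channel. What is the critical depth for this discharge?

y_c = 23.7 ft

For a rectangular channel, critical depth y_c = (q²/g)^(1/3) where q = Q/b = 16200/24.8 = 653.2 ft²/s.
So y_c = (653.2²/32.2)^(1/3) = 23.7 ft.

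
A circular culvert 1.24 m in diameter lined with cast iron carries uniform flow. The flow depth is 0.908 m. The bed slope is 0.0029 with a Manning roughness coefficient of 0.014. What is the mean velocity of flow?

V = 1.99 m/s

For a circular section of diameter D = 1.24 m at depth y = 0.908 m, the central angle is θ = 2 arccos(1 − 2y/D) = 4.108 rad. Then A = (D²/8)(θ − sin θ) = 0.9476 m² and P = Dθ/2 = 2.547 m.
Hydraulic radius R = A/P = 0.9476/2.547 = 0.3721 m.
From Manning's equation, V = (1/n) R^(2/3) S^(1/2) = (1/0.014) × 0.3721^(2/3) × 0.0029^(1/2) = 1.99 m/s.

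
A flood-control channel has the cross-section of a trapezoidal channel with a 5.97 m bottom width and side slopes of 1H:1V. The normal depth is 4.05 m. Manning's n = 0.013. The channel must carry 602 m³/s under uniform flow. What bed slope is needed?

With bottom width b = 5.97 m and side slope z = 1: A = (b + zy)y = (5.97 + 1×4.05)×4.05 = 40.58 m²; P = b + 2y√(1+z²) = 5.97 + 2×4.05×1.414 = 17.43 m.
Hydraulic radius R = A/P = 40.58/17.43 = 2.329 m.
From Manning's equation, S = [nQ / (1 A R^(2/3))]² = [0.013 × 602 / (1 × 40.58 × 2.329^(2/3))]² = 0.012.

S = 0.012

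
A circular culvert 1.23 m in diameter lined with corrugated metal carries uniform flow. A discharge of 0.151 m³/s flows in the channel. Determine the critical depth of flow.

At critical depth, Q² T / (g A³) = 1, i.e. A³/T = Q²/g = 0.151²/9.81 = 0.002324.
Trying y = 0.221 m: A³/T = 0.003232 — over.
Trying y = 0.142 m: A³/T = 0.0005657 — short.
Trying y = 0.203 m: A³/T = 0.002315 — close enough.

y_c = 0.203 m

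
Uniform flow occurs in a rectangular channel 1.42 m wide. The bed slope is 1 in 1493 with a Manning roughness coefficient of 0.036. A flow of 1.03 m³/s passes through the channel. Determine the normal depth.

Manning's equation rearranged: A R^(2/3) = nQ / (1·√S) = 0.036 × 1.03 / (√0.0006698) = 1.433.
Trying y = 1.95 m: A R^(2/3) = 1.792 — high.
Trying y = 1.37 m: A R^(2/3) = 1.172 — low.
Trying y = 1.62 m: A R^(2/3) = 1.437 — close enough.

y_n = 1.62 m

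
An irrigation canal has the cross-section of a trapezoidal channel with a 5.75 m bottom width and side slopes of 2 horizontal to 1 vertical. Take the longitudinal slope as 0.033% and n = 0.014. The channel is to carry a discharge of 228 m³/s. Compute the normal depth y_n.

y_n = 5.27 m

Manning's equation rearranged: A R^(2/3) = nQ / (1·√S) = 0.014 × 228 / (√0.00033) = 175.7.
Trying y = 6.33 m: A R^(2/3) = 264.6 — high.
Trying y = 3.99 m: A R^(2/3) = 96.06 — low.
Trying y = 5.27 m: A R^(2/3) = 175.7 — ≈ 175.7.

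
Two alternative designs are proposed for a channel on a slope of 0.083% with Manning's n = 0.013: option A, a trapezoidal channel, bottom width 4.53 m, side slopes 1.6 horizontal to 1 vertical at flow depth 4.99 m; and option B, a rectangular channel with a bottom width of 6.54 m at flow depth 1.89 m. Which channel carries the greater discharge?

channel A

Channel A: With bottom width b = 4.53 m and side slope z = 1.6: A = (b + zy)y = (4.53 + 1.6×4.99)×4.99 = 62.44 m²; P = b + 2y√(1+z²) = 4.53 + 2×4.99×1.887 = 23.36 m. Hydraulic radius R = A/P = 62.44/23.36 = 2.673 m. Q_A = (1/0.013)·62.44·2.673^(2/3)·√0.00083 = 266.5 m³/s.
Channel B: Flow area A = b·y = 6.54 × 1.89 = 12.36 m². Wetted perimeter P = b + 2y = 6.54 + 2×1.89 = 10.32 m. Hydraulic radius R = A/P = 12.36/10.32 = 1.198 m. Q_B = (1/0.013)·12.36·1.198^(2/3)·√0.00083 = 30.89 m³/s.
Q_A = 266.5 m³/s vs Q_B = 30.89 m³/s, so channel A carries more.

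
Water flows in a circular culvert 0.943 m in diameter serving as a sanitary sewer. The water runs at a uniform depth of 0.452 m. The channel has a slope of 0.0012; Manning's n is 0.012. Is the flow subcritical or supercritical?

For a circular section of diameter D = 0.943 m at depth y = 0.452 m, the central angle is θ = 2 arccos(1 − 2y/D) = 3.059 rad. Then A = (D²/8)(θ − sin θ) = 0.3308 m² and P = Dθ/2 = 1.442 m.
Hydraulic radius R = A/P = 0.3308/1.442 = 0.2294 m.
V = (1/n) R^(2/3) √S = (1/0.012) × 0.2294^(2/3) × √0.0012 = 1.082 m/s. Hydraulic depth D_h = A/T = 0.3308/0.9422 = 0.3511 m.
Froude number Fr = V/√(g·D_h) = 1.082/√(9.81×0.3511) = 0.583, which is less than 1, so the flow is subcritical.

subcritical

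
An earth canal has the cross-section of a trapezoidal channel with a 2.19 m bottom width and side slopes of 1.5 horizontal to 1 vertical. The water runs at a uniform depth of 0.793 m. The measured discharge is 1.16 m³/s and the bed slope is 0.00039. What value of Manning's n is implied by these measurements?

With bottom width b = 2.19 m and side slope z = 1.5: A = (b + zy)y = (2.19 + 1.5×0.793)×0.793 = 2.68 m²; P = b + 2y√(1+z²) = 2.19 + 2×0.793×1.803 = 5.049 m.
Hydraulic radius R = A/P = 2.68/5.049 = 0.5308 m.
Rearranging Manning's equation: n = (1/Q) A R^(2/3) S^(1/2) = (1/1.16) × 2.68 × 0.5308^(2/3) × √0.00039 = 0.0299.

n = 0.0299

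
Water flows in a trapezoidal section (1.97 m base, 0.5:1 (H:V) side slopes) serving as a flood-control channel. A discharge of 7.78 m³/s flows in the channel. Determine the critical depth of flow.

At critical depth, Q² T / (g A³) = 1, i.e. A³/T = Q²/g = 7.78²/9.81 = 6.17.
At y = 1.25 m: A³/T = 10.6 — over.
At y = 0.774 m: A³/T = 2.213 — short.
At y = 1.06 m: A³/T = 6.142 — close enough.

y_c = 1.06 m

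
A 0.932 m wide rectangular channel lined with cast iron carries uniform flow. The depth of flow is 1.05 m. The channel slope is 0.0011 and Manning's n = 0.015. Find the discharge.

Flow area A = b·y = 0.932 × 1.05 = 0.9786 m². Wetted perimeter P = b + 2y = 0.932 + 2×1.05 = 3.032 m.
Hydraulic radius R = A/P = 0.9786/3.032 = 0.3228 m.
Manning's equation: Q = (1/n) A R^(2/3) S^(1/2) = (1/0.015) × 0.9786 × 0.3228^(2/3) × 0.0011^(1/2) = 1.02 m³/s.

Q = 1.02 m³/s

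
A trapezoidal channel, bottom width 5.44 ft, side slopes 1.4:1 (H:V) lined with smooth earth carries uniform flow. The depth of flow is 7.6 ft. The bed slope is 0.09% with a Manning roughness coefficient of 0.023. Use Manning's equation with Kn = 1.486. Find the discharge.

With bottom width b = 5.44 ft and side slope z = 1.4: A = (b + zy)y = (5.44 + 1.4×7.6)×7.6 = 122.2 ft²; P = b + 2y√(1+z²) = 5.44 + 2×7.6×1.72 = 31.59 ft.
Hydraulic radius R = A/P = 122.2/31.59 = 3.868 ft.
Manning's equation: Q = (1.486/n) A R^(2/3) S^(1/2) = (1.486/0.023) × 122.2 × 3.868^(2/3) × 0.0009^(1/2) = 584 ft³/s.

Q = 584 ft³/s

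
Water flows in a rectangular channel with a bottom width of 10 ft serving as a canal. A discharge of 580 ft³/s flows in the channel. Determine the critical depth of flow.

y_c = 4.71 ft

For a rectangular channel, critical depth y_c = (q²/g)^(1/3) where q = Q/b = 580/10 = 58 ft²/s.
So y_c = (58²/32.2)^(1/3) = 4.71 ft.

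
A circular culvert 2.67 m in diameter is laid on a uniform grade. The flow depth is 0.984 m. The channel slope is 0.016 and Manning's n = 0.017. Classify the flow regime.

supercritical

For a circular section of diameter D = 2.67 m at depth y = 0.984 m, the central angle is θ = 2 arccos(1 − 2y/D) = 2.609 rad. Then A = (D²/8)(θ − sin θ) = 1.873 m² and P = Dθ/2 = 3.484 m.
Hydraulic radius R = A/P = 1.873/3.484 = 0.5377 m.
V = (1/n) R^(2/3) √S = (1/0.017) × 0.5377^(2/3) × √0.016 = 4.92 m/s. Hydraulic depth D_h = A/T = 1.873/2.576 = 0.7272 m.
Froude number Fr = V/√(g·D_h) = 4.92/√(9.81×0.7272) = 1.84, which is greater than 1, so the flow is supercritical.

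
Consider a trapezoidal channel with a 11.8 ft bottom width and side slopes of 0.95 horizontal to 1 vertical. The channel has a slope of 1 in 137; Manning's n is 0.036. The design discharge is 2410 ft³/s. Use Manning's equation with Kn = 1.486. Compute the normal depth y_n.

y_n = 10.2 ft

Manning's equation rearranged: A R^(2/3) = nQ / (1.486·√S) = 0.036 × 2410 / (1.486 × √0.007299) = 683.4.
Trying y = 8.01 ft: A R^(2/3) = 429.2 — short.
Trying y = 10.2 ft: A R^(2/3) = 682 — matches.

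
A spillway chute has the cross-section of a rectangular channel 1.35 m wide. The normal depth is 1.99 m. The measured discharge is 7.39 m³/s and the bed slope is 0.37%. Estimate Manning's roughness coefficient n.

n = 0.014

Flow area A = b·y = 1.35 × 1.99 = 2.687 m². Wetted perimeter P = b + 2y = 1.35 + 2×1.99 = 5.33 m.
Hydraulic radius R = A/P = 2.687/5.33 = 0.504 m.
Rearranging Manning's equation: n = (1/Q) A R^(2/3) S^(1/2) = (1/7.39) × 2.687 × 0.504^(2/3) × √0.0037 = 0.014.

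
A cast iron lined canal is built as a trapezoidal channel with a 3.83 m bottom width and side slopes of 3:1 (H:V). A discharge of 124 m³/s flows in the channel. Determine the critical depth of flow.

y_c = 2.66 m

At critical depth, Q² T / (g A³) = 1, i.e. A³/T = Q²/g = 124²/9.81 = 1567.
Try y = 2.99 m: A³/T = 2575 — too large.
Try y = 2.66 m: A³/T = 1567 — ≈ 1567.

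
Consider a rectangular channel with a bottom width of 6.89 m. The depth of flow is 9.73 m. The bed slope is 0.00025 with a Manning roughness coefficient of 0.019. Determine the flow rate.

Q = 104 m³/s

Flow area A = b·y = 6.89 × 9.73 = 67.04 m². Wetted perimeter P = b + 2y = 6.89 + 2×9.73 = 26.35 m.
Hydraulic radius R = A/P = 67.04/26.35 = 2.544 m.
Manning's equation: Q = (1/n) A R^(2/3) S^(1/2) = (1/0.019) × 67.04 × 2.544^(2/3) × 0.00025^(1/2) = 104 m³/s.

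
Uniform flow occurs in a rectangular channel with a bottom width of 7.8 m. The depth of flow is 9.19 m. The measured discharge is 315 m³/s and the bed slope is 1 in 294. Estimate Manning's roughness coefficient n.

Flow area A = b·y = 7.8 × 9.19 = 71.68 m². Wetted perimeter P = b + 2y = 7.8 + 2×9.19 = 26.18 m.
Hydraulic radius R = A/P = 71.68/26.18 = 2.738 m.
Rearranging Manning's equation: n = (1/Q) A R^(2/3) S^(1/2) = (1/315) × 71.68 × 2.738^(2/3) × √0.003401 = 0.026.

n = 0.026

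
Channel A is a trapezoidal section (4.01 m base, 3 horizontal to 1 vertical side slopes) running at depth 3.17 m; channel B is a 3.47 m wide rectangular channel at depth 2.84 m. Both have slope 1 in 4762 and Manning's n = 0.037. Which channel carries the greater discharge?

Channel A: With bottom width b = 4.01 m and side slope z = 3: A = (b + zy)y = (4.01 + 3×3.17)×3.17 = 42.86 m²; P = b + 2y√(1+z²) = 4.01 + 2×3.17×3.162 = 24.06 m. Hydraulic radius R = A/P = 42.86/24.06 = 1.781 m. Q_A = (1/0.037)·42.86·1.781^(2/3)·√0.00021 = 24.67 m³/s.
Channel B: Flow area A = b·y = 3.47 × 2.84 = 9.855 m². Wetted perimeter P = b + 2y = 3.47 + 2×2.84 = 9.15 m. Hydraulic radius R = A/P = 9.855/9.15 = 1.077 m. Q_B = (1/0.037)·9.855·1.077^(2/3)·√0.00021 = 4.055 m³/s.
Q_A = 24.67 m³/s vs Q_B = 4.055 m³/s, so channel A carries more.

channel A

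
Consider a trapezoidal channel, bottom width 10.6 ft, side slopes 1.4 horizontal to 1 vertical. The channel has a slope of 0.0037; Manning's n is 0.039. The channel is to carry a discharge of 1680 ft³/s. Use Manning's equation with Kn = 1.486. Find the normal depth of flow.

y_n = 9.76 ft

Manning's equation rearranged: A R^(2/3) = nQ / (1.486·√S) = 0.039 × 1680 / (1.486 × √0.0037) = 724.9.
At y = 7.97 ft: A R^(2/3) = 476.9 — too small.
At y = 11.7 ft: A R^(2/3) = 1066 — too large.
At y = 9.76 ft: A R^(2/3) = 725.3 — close enough.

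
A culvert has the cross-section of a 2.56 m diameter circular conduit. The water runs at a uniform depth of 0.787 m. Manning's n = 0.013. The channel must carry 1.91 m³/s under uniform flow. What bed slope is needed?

S = 0.001

For a circular section of diameter D = 2.56 m at depth y = 0.787 m, the central angle is θ = 2 arccos(1 − 2y/D) = 2.351 rad. Then A = (D²/8)(θ − sin θ) = 1.343 m² and P = Dθ/2 = 3.009 m.
Hydraulic radius R = A/P = 1.343/3.009 = 0.4465 m.
From Manning's equation, S = [nQ / (1 A R^(2/3))]² = [0.013 × 1.91 / (1 × 1.343 × 0.4465^(2/3))]² = 0.001.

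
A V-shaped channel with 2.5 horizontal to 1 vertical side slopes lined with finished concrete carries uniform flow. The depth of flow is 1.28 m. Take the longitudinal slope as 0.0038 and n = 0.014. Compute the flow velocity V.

For a triangular section with side slope z = 2.5: A = zy² = 2.5×1.28² = 4.096 m²; P = 2y√(1+z²) = 2×1.28×2.693 = 6.893 m.
Hydraulic radius R = A/P = 4.096/6.893 = 0.5942 m.
From Manning's equation, V = (1/n) R^(2/3) S^(1/2) = (1/0.014) × 0.5942^(2/3) × 0.0038^(1/2) = 3.11 m/s.

V = 3.11 m/s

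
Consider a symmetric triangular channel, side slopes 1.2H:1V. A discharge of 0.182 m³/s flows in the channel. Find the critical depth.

At critical depth, Q² T / (g A³) = 1, i.e. A³/T = Q²/g = 0.182²/9.81 = 0.003377.
Trying y = 0.389 m: A³/T = 0.006413 — too large.
Trying y = 0.342 m: A³/T = 0.003369 — close enough.

y_c = 0.342 m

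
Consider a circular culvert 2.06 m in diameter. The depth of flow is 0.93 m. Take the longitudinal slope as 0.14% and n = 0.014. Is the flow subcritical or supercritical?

For a circular section of diameter D = 2.06 m at depth y = 0.93 m, the central angle is θ = 2 arccos(1 − 2y/D) = 2.947 rad. Then A = (D²/8)(θ − sin θ) = 1.461 m² and P = Dθ/2 = 3.036 m.
Hydraulic radius R = A/P = 1.461/3.036 = 0.4812 m.
V = (1/n) R^(2/3) √S = (1/0.014) × 0.4812^(2/3) × √0.0014 = 1.641 m/s. Hydraulic depth D_h = A/T = 1.461/2.05 = 0.7125 m.
Froude number Fr = V/√(g·D_h) = 1.641/√(9.81×0.7125) = 0.621, which is less than 1, so the flow is subcritical.

subcritical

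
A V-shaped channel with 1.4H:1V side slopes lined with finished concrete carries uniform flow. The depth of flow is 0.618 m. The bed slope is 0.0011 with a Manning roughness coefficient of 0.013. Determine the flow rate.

Q = 0.543 m³/s

For a triangular section with side slope z = 1.4: A = zy² = 1.4×0.618² = 0.5347 m²; P = 2y√(1+z²) = 2×0.618×1.72 = 2.126 m.
Hydraulic radius R = A/P = 0.5347/2.126 = 0.2514 m.
Manning's equation: Q = (1/n) A R^(2/3) S^(1/2) = (1/0.013) × 0.5347 × 0.2514^(2/3) × 0.0011^(1/2) = 0.543 m³/s.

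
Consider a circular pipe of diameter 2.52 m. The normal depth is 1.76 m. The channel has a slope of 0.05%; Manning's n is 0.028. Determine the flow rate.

Q = 2.44 m³/s

For a circular section of diameter D = 2.52 m at depth y = 1.76 m, the central angle is θ = 2 arccos(1 − 2y/D) = 3.958 rad. Then A = (D²/8)(θ − sin θ) = 3.72 m² and P = Dθ/2 = 4.987 m.
Hydraulic radius R = A/P = 3.72/4.987 = 0.746 m.
Manning's equation: Q = (1/n) A R^(2/3) S^(1/2) = (1/0.028) × 3.72 × 0.746^(2/3) × 0.0005^(1/2) = 2.44 m³/s.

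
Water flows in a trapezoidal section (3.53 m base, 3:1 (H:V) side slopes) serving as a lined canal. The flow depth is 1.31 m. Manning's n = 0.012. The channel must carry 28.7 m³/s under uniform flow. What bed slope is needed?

With bottom width b = 3.53 m and side slope z = 3: A = (b + zy)y = (3.53 + 3×1.31)×1.31 = 9.773 m²; P = b + 2y√(1+z²) = 3.53 + 2×1.31×3.162 = 11.82 m.
Hydraulic radius R = A/P = 9.773/11.82 = 0.8271 m.
From Manning's equation, S = [nQ / (1 A R^(2/3))]² = [0.012 × 28.7 / (1 × 9.773 × 0.8271^(2/3))]² = 0.0016.

S = 0.0016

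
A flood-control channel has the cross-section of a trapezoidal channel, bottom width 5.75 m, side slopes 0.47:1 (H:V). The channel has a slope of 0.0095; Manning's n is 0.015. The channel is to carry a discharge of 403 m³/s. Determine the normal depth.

y_n = 4.55 m

Manning's equation rearranged: A R^(2/3) = nQ / (1·√S) = 0.015 × 403 / (√0.0095) = 62.02.
Try y = 3.3 m: A R^(2/3) = 36.27 — short.
Try y = 5.33 m: A R^(2/3) = 81.27 — over.
Try y = 4.55 m: A R^(2/3) = 62.01 — matches.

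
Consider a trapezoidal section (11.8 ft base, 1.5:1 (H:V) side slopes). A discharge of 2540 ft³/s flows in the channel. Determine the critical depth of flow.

y_c = 8.08 ft

At critical depth, Q² T / (g A³) = 1, i.e. A³/T = Q²/g = 2540²/32.2 = 200400.
Try y = 9.73 ft: A³/T = 413300 — too large.
Try y = 8.08 ft: A³/T = 200300 — ≈ 200400.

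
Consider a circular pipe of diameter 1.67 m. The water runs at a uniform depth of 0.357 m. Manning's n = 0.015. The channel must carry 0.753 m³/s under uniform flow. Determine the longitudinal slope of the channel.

S = 0.00849

For a circular section of diameter D = 1.67 m at depth y = 0.357 m, the central angle is θ = 2 arccos(1 − 2y/D) = 1.923 rad. Then A = (D²/8)(θ − sin θ) = 0.343 m² and P = Dθ/2 = 1.605 m.
Hydraulic radius R = A/P = 0.343/1.605 = 0.2136 m.
From Manning's equation, S = [nQ / (1 A R^(2/3))]² = [0.015 × 0.753 / (1 × 0.343 × 0.2136^(2/3))]² = 0.00849.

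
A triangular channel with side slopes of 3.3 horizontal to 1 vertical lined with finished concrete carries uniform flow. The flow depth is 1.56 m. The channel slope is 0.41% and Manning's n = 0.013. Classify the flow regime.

For a triangular section with side slope z = 3.3: A = zy² = 3.3×1.56² = 8.031 m²; P = 2y√(1+z²) = 2×1.56×3.448 = 10.76 m.
Hydraulic radius R = A/P = 8.031/10.76 = 0.7465 m.
V = (1/n) R^(2/3) √S = (1/0.013) × 0.7465^(2/3) × √0.0041 = 4.053 m/s. Hydraulic depth D_h = A/T = 8.031/10.3 = 0.78 m.
Froude number Fr = V/√(g·D_h) = 4.053/√(9.81×0.78) = 1.47, which is greater than 1, so the flow is supercritical.

supercritical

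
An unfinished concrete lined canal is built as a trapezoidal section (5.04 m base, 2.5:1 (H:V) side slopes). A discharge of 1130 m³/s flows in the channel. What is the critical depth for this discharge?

At critical depth, Q² T / (g A³) = 1, i.e. A³/T = Q²/g = 1130²/9.81 = 130200.
At y = 6.16 m: A³/T = 55700 — low.
At y = 8.93 m: A³/T = 293700 — high.
At y = 7.46 m: A³/T = 130400 — ≈ 130200.

y_c = 7.46 m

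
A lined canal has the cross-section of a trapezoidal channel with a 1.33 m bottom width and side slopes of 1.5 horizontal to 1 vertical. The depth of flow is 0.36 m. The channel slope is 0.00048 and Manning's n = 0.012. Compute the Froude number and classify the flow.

subcritical

With bottom width b = 1.33 m and side slope z = 1.5: A = (b + zy)y = (1.33 + 1.5×0.36)×0.36 = 0.6732 m²; P = b + 2y√(1+z²) = 1.33 + 2×0.36×1.803 = 2.628 m.
Hydraulic radius R = A/P = 0.6732/2.628 = 0.2562 m.
V = (1/n) R^(2/3) √S = (1/0.012) × 0.2562^(2/3) × √0.00048 = 0.7364 m/s. Hydraulic depth D_h = A/T = 0.6732/2.41 = 0.2793 m.
Froude number Fr = V/√(g·D_h) = 0.7364/√(9.81×0.2793) = 0.445, which is less than 1, so the flow is subcritical.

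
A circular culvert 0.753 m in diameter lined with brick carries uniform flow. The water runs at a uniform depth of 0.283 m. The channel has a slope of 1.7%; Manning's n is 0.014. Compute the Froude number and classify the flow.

For a circular section of diameter D = 0.753 m at depth y = 0.283 m, the central angle is θ = 2 arccos(1 − 2y/D) = 2.64 rad. Then A = (D²/8)(θ − sin θ) = 0.153 m² and P = Dθ/2 = 0.9938 m.
Hydraulic radius R = A/P = 0.153/0.9938 = 0.1539 m.
V = (1/n) R^(2/3) √S = (1/0.014) × 0.1539^(2/3) × √0.017 = 2.675 m/s. Hydraulic depth D_h = A/T = 0.153/0.7294 = 0.2097 m.
Froude number Fr = V/√(g·D_h) = 2.675/√(9.81×0.2097) = 1.86, which is greater than 1, so the flow is supercritical.

supercritical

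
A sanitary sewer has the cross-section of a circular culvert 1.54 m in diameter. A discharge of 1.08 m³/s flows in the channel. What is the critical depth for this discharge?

At critical depth, Q² T / (g A³) = 1, i.e. A³/T = Q²/g = 1.08²/9.81 = 0.1189.
Trying y = 0.668 m: A³/T = 0.3046 — high.
Trying y = 0.447 m: A³/T = 0.06471 — low.
Trying y = 0.523 m: A³/T = 0.1188 — ≈ 0.1189.

y_c = 0.523 m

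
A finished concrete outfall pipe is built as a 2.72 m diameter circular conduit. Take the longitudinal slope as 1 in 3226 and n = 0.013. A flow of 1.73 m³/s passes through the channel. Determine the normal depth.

y_n = 0.992 m

Manning's equation rearranged: A R^(2/3) = nQ / (1·√S) = 0.013 × 1.73 / (√0.00031) = 1.277.
At y = 0.826 m: A R^(2/3) = 0.9009 — low.
At y = 1.19 m: A R^(2/3) = 1.78 — high.
At y = 0.992 m: A R^(2/3) = 1.276 — matches.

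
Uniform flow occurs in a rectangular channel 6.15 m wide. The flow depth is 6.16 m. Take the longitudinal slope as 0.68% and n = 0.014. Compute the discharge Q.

Q = 360 m³/s

Flow area A = b·y = 6.15 × 6.16 = 37.88 m². Wetted perimeter P = b + 2y = 6.15 + 2×6.16 = 18.47 m.
Hydraulic radius R = A/P = 37.88/18.47 = 2.051 m.
Manning's equation: Q = (1/n) A R^(2/3) S^(1/2) = (1/0.014) × 37.88 × 2.051^(2/3) × 0.0068^(1/2) = 360 m³/s.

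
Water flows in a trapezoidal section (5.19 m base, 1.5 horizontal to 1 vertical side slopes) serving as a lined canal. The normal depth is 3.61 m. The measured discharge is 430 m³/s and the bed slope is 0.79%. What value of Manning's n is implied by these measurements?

n = 0.013

With bottom width b = 5.19 m and side slope z = 1.5: A = (b + zy)y = (5.19 + 1.5×3.61)×3.61 = 38.28 m²; P = b + 2y√(1+z²) = 5.19 + 2×3.61×1.803 = 18.21 m.
Hydraulic radius R = A/P = 38.28/18.21 = 2.103 m.
Rearranging Manning's equation: n = (1/Q) A R^(2/3) S^(1/2) = (1/430) × 38.28 × 2.103^(2/3) × √0.0079 = 0.013.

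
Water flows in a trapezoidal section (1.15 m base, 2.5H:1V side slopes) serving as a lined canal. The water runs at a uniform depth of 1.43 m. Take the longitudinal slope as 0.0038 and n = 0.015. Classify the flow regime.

supercritical

With bottom width b = 1.15 m and side slope z = 2.5: A = (b + zy)y = (1.15 + 2.5×1.43)×1.43 = 6.757 m²; P = b + 2y√(1+z²) = 1.15 + 2×1.43×2.693 = 8.851 m.
Hydraulic radius R = A/P = 6.757/8.851 = 0.7634 m.
V = (1/n) R^(2/3) √S = (1/0.015) × 0.7634^(2/3) × √0.0038 = 3.433 m/s. Hydraulic depth D_h = A/T = 6.757/8.3 = 0.8141 m.
Froude number Fr = V/√(g·D_h) = 3.433/√(9.81×0.8141) = 1.21, which is greater than 1, so the flow is supercritical.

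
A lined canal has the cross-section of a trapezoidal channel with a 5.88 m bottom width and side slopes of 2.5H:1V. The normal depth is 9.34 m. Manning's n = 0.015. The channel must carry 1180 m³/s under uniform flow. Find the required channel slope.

With bottom width b = 5.88 m and side slope z = 2.5: A = (b + zy)y = (5.88 + 2.5×9.34)×9.34 = 273 m²; P = b + 2y√(1+z²) = 5.88 + 2×9.34×2.693 = 56.18 m.
Hydraulic radius R = A/P = 273/56.18 = 4.86 m.
From Manning's equation, S = [nQ / (1 A R^(2/3))]² = [0.015 × 1180 / (1 × 273 × 4.86^(2/3))]² = 0.000511.

S = 0.000511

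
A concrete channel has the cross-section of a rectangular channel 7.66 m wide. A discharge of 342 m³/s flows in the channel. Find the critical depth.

y_c = 5.88 m

For a rectangular channel, critical depth y_c = (q²/g)^(1/3) where q = Q/b = 342/7.66 = 44.65 m²/s.
So y_c = (44.65²/9.81)^(1/3) = 5.88 m.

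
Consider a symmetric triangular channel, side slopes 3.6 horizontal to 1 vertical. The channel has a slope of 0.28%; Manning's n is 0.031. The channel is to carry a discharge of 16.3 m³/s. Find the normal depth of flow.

Manning's equation rearranged: A R^(2/3) = nQ / (1·√S) = 0.031 × 16.3 / (√0.0028) = 9.549.
Try y = 1.97 m: A R^(2/3) = 13.49 — high.
Try y = 1.27 m: A R^(2/3) = 4.185 — low.
Try y = 1.73 m: A R^(2/3) = 9.542 — close enough.

y_n = 1.73 m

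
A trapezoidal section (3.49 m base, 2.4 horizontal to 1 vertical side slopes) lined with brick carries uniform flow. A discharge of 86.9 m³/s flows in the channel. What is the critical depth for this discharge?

At critical depth, Q² T / (g A³) = 1, i.e. A³/T = Q²/g = 86.9²/9.81 = 769.8.
At y = 1.75 m: A³/T = 205 — low.
At y = 2.85 m: A³/T = 1486 — high.
At y = 2.43 m: A³/T = 767 — ≈ 769.8.

y_c = 2.43 m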